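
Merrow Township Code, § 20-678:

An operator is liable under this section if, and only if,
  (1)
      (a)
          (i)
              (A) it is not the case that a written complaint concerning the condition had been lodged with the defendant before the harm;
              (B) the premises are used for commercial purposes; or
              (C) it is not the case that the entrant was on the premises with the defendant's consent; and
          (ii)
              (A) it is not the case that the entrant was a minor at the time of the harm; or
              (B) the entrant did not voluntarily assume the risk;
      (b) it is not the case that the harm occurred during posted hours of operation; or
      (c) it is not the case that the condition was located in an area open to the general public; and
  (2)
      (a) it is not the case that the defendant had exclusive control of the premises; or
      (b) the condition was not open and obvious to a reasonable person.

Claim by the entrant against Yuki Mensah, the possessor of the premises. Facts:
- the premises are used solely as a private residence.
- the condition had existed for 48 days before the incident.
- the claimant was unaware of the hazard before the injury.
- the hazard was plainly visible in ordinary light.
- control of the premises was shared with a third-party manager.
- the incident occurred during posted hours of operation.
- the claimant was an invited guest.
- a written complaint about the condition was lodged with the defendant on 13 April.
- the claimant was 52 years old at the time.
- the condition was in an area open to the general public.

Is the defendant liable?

No — not liable.

(A) not (complaint lodged) — fails.
(B) commercial use — not met.
(C) not (consent to enter) — not met.
So (i) is not satisfied (F OR F OR F).
(A) not (entrant a minor) — met.
(B) no assumed risk — holds.
(ii): T OR T → true.
So (a) is not satisfied (F AND T).
(b) not (during posted hours) — not satisfied.
(c) not (public area) — not satisfied.
(1): F OR F OR F → false.
(a) not (exclusive control) — met.
(b) not open/obvious — fails.
(2): T OR F → true.
Overall: F AND T → false.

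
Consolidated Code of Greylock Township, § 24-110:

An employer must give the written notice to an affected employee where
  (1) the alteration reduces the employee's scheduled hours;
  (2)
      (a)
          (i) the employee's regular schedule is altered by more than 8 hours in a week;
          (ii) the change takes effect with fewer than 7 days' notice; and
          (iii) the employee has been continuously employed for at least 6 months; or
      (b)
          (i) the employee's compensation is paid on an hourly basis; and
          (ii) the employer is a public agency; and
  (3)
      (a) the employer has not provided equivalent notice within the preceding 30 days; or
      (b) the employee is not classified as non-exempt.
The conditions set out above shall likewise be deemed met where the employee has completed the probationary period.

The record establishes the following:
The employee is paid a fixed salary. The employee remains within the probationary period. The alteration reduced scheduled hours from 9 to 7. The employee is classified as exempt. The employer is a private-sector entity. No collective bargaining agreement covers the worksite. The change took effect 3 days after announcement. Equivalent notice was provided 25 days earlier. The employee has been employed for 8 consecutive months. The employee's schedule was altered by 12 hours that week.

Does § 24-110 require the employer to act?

Yes — required.

(1) hours reduced — met.
(i) schedule shift > 8h — met.
(ii) < 7 days' notice — met.
(iii) tenure ≥ 6 mo. — holds.
So (a) is satisfied (T AND T AND T).
(i) hourly-paid — not met.
(ii) public agency — not satisfied.
So (b) is not satisfied (F AND F).
So (2) is satisfied (T OR F).
(a) no recent notice — fails.
(b) not (non-exempt) — satisfied.
(3) = F OR T = true.
Overall: T AND T AND T → true.
Exception (past probation) — not satisfied.
Result: main true OR exception false → true.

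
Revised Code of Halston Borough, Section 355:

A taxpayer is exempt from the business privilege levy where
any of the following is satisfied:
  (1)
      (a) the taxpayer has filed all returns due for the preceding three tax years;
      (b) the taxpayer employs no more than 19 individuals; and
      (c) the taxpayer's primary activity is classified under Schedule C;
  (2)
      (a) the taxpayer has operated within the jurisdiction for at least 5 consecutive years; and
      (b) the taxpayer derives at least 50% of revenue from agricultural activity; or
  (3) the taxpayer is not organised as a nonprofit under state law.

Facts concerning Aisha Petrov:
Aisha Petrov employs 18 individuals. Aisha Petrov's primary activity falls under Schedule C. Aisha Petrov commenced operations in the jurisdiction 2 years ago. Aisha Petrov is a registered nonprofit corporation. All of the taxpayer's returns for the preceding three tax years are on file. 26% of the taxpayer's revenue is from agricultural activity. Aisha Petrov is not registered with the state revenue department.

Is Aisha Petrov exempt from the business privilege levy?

(a) returns current — satisfied.
(b) ≤ 19 employees — met.
(c) Schedule C activity — holds.
(1): T AND T AND T → true.
(a) ≥ 5 yrs in jurisdiction — not met.
(b) ≥50% agricultural — not met.
(2) = F AND F = false.
(3) not (nonprofit) — not met.
Overall: T OR F OR F → true.

Yes — exempt.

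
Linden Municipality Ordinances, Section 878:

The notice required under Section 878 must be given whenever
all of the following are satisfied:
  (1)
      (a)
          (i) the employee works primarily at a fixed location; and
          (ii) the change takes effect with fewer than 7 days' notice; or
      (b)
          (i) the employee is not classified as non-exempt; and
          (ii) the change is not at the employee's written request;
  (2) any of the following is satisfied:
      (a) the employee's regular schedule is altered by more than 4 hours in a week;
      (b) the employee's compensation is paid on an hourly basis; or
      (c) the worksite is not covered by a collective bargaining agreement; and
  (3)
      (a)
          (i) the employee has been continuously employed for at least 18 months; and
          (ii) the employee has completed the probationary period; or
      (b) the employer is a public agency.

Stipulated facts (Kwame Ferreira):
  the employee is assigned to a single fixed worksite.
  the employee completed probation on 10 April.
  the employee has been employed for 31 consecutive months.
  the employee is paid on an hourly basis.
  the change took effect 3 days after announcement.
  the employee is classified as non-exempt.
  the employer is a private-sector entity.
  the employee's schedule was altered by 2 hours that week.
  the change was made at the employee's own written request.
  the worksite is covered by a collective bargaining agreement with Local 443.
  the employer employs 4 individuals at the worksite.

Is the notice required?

Yes — required.

(i) fixed location — met.
(ii) < 7 days' notice — met.
So (a) is satisfied (T AND T).
(i) not (non-exempt) — fails.
(ii) not employee-requested — not met.
So (b) is not satisfied (F AND F).
(1) = T OR F = true.
(a) schedule shift > 4h — fails.
(b) hourly-paid — satisfied.
(c) no CBA — not met.
So (2) is satisfied (F OR T OR F).
(i) tenure ≥ 18 mo. — satisfied.
(ii) past probation — holds.
(a) = T AND T = true.
(b) public agency — not satisfied.
(3) = T OR F = true.
So Overall is satisfied (T AND T AND T).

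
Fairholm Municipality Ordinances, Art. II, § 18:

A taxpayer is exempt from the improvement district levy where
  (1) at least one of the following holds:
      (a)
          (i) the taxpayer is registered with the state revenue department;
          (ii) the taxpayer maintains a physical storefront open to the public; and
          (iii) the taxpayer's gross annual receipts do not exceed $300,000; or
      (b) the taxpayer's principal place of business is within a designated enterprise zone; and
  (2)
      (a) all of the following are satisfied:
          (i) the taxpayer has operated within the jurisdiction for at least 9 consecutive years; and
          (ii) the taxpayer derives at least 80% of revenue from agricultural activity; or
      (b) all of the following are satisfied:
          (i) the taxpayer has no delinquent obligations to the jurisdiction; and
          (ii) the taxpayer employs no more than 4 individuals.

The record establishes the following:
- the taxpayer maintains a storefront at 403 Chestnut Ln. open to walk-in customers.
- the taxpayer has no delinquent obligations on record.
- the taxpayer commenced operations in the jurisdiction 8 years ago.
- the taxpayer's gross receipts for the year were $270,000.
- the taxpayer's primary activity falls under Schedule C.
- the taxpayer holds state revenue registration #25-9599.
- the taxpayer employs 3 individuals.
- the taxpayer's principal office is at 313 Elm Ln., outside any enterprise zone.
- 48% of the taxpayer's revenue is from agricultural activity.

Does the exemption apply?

(i) state-registered — satisfied.
(ii) has storefront — satisfied.
(iii) receipts ≤ $300,000 — satisfied.
(a): T AND T AND T → true.
(b) in enterprise zone — fails.
So (1) is satisfied (T OR F).
(i) ≥ 9 yrs in jurisdiction — not satisfied.
(ii) ≥80% agricultural — not satisfied.
So (a) is not satisfied (F AND F).
(i) no delinquency — satisfied.
(ii) ≤ 4 employees — satisfied.
(b): T AND T → true.
So (2) is satisfied (F OR T).
Overall = T AND T = true.

Yes — exempt.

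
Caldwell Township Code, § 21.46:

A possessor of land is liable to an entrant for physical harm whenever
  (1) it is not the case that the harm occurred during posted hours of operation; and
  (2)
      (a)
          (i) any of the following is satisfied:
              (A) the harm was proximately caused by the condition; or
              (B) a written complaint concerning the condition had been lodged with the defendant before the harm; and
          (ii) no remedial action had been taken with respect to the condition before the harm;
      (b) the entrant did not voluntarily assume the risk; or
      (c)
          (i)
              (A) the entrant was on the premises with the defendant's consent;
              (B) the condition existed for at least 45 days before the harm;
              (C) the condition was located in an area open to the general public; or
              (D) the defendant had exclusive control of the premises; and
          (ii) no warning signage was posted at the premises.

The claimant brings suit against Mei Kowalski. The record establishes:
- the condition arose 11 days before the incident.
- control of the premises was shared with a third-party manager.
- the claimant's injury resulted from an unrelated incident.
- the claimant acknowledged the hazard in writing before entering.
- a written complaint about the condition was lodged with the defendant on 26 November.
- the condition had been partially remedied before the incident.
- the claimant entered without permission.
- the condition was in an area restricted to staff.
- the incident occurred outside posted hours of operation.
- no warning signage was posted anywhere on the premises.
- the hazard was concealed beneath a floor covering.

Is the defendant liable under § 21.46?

(1) not (during posted hours) — met.
(A) proximate cause — not satisfied.
(B) complaint lodged — satisfied.
So (i) is satisfied (F OR T).
(ii) no remedial action — not met.
(a) = T AND F = false.
(b) no assumed risk — not met.
(A) consent to enter — not met.
(B) condition ≥45 days old — not satisfied.
(C) public area — not satisfied.
(D) exclusive control — not satisfied.
So (i) is not satisfied (F OR F OR F OR F).
(ii) no signage posted — holds.
So (c) is not satisfied (F AND T).
(2) = F OR F OR F = false.
Overall: T AND F → false.

No — not liable.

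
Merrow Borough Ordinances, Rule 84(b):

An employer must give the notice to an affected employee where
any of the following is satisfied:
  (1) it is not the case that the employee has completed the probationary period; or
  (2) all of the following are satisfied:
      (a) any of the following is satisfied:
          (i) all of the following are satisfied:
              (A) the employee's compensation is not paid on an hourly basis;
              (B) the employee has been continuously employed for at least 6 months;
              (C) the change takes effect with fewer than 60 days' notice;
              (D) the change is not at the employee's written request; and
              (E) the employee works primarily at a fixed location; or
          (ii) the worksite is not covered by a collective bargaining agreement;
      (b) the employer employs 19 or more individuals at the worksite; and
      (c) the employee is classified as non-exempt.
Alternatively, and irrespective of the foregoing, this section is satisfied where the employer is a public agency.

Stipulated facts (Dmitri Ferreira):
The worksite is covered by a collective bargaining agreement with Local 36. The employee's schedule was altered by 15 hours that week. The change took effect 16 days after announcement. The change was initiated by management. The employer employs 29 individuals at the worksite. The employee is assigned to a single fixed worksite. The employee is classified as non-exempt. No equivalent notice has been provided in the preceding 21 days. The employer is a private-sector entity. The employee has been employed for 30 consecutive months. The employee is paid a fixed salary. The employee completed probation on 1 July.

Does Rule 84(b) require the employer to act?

(1) not (past probation) — fails.
(A) not (hourly-paid) — met.
(B) tenure ≥ 6 mo. — holds.
(C) < 60 days' notice — met.
(D) not employee-requested — satisfied.
(E) fixed location — holds.
(i) = T AND T AND T AND T AND T = true.
(ii) no CBA — not met.
So (a) is satisfied (T OR F).
(b) ≥ 19 at site — satisfied.
(c) non-exempt — holds.
(2): T AND T AND T → true.
Overall = F OR T = true.
Exception (public agency) — not satisfied.
Result: main true OR exception false → true.

Yes — required.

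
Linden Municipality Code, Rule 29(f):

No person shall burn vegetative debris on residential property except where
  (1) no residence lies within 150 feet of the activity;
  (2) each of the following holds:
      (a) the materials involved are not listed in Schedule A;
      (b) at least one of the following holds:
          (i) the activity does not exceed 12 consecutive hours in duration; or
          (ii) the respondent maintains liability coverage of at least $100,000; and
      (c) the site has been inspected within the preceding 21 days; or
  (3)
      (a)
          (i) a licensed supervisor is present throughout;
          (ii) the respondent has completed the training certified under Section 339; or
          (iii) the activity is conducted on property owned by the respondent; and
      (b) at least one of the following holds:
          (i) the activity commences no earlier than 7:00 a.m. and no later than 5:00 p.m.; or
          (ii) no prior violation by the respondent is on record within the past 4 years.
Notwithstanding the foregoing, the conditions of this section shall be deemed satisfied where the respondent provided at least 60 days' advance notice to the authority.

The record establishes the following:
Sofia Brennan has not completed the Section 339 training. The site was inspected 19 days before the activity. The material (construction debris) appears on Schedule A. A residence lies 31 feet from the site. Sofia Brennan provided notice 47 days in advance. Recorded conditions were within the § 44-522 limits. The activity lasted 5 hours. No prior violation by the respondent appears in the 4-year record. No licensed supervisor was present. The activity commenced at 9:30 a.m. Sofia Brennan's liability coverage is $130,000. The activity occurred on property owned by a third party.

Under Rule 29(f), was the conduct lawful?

No — unlawful.

(1) no residence in 150 ft — not met.
(a) not (Schedule A material) — not met.
(i) ≤ 12 hrs duration — satisfied.
(ii) coverage ≥ $100,000 — satisfied.
(b) = T OR T = true.
(c) site inspected — met.
(2) = F AND T AND T = false.
(i) supervisor present — not met.
(ii) training certified — fails.
(iii) own property — not met.
(a): F OR F OR F → false.
(i) start within hours — met.
(ii) no prior violation — satisfied.
(b): T OR T → true.
(3): F AND T → false.
Overall = F OR F OR F = false.
Exception (≥60 days' notice) — not satisfied.
Result: main false OR exception false → false.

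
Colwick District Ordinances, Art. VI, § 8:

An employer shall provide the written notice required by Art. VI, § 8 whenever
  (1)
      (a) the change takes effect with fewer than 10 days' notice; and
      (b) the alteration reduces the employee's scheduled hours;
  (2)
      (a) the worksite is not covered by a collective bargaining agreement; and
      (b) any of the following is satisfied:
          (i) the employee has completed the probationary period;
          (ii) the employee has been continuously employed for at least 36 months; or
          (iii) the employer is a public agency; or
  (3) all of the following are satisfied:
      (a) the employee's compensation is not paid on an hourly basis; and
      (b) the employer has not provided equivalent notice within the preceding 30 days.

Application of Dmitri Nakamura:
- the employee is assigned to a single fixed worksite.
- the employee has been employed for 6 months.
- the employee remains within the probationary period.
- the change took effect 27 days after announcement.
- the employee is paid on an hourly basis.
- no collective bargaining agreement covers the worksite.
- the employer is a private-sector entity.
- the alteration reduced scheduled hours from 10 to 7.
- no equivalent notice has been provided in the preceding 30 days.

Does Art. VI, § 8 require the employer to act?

No — not required.

(a) < 10 days' notice — not met.
(b) hours reduced — satisfied.
(1) = F AND T = false.
(a) no CBA — holds.
(i) past probation — not satisfied.
(ii) tenure ≥ 36 mo. — not met.
(iii) public agency — not met.
So (b) is not satisfied (F OR F OR F).
So (2) is not satisfied (T AND F).
(a) not (hourly-paid) — fails.
(b) no recent notice — met.
(3) = F AND T = false.
So Overall is not satisfied (F OR F OR F).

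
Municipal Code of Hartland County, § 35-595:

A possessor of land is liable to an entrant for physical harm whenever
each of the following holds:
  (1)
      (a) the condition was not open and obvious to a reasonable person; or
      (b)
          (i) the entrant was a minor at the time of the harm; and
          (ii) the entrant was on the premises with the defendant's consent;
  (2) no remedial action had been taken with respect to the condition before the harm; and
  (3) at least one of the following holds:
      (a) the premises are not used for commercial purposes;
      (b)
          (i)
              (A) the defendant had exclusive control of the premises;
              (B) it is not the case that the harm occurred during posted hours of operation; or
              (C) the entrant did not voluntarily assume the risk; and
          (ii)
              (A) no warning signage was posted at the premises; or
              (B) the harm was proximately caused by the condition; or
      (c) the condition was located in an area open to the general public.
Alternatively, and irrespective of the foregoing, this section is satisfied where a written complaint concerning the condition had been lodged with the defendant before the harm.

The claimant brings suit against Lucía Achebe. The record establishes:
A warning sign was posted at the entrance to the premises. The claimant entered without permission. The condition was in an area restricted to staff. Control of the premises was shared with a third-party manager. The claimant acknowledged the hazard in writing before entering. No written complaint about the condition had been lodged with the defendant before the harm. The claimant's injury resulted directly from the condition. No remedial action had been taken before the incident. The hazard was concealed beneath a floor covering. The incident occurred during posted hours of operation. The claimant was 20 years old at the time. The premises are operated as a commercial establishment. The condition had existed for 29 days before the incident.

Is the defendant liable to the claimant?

No — not liable.

(a) not open/obvious — met.
(i) entrant a minor — fails.
(ii) consent to enter — not met.
So (b) is not satisfied (F AND F).
(1): T OR F → true.
(2) no remedial action — holds.
(a) not (commercial use) — not met.
(A) exclusive control — fails.
(B) not (during posted hours) — not satisfied.
(C) no assumed risk — not met.
So (i) is not satisfied (F OR F OR F).
(A) no signage posted — not satisfied.
(B) proximate cause — holds.
(ii) = F OR T = true.
So (b) is not satisfied (F AND T).
(c) public area — not met.
(3): F OR F OR F → false.
Overall: T AND T AND F → false.
Exception (complaint lodged) — not satisfied.
Result: main false OR exception false → false.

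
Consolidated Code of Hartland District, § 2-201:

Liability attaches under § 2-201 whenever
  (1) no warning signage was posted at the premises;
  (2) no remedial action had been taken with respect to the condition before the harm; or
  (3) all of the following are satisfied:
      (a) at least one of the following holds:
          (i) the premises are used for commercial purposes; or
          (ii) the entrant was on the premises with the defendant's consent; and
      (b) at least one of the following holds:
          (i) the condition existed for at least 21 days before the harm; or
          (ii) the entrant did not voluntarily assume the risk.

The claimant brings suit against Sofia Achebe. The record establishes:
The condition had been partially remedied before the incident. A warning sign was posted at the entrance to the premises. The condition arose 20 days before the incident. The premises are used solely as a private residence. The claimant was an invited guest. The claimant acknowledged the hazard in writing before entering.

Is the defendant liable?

No — not liable.

(1) no signage posted — fails.
(2) no remedial action — not satisfied.
(i) commercial use — fails.
(ii) consent to enter — met.
(a): F OR T → true.
(i) condition ≥21 days old — not satisfied.
(ii) no assumed risk — fails.
(b): F OR F → false.
(3) = T AND F = false.
Overall = F OR F OR F = false.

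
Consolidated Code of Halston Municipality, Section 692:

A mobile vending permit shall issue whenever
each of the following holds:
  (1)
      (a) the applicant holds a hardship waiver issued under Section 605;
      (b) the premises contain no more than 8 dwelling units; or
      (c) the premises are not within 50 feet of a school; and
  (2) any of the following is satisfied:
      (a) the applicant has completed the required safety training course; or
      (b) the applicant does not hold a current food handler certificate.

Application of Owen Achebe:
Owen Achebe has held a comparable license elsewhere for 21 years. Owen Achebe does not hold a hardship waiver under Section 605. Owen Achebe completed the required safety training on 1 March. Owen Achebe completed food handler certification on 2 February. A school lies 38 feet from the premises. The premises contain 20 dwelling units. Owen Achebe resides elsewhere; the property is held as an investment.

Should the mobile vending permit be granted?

No — denied.

(a) hardship waiver — not met.
(b) ≤ 8 units — fails.
(c) ≥50 ft from school — not satisfied.
So (1) is not satisfied (F OR F OR F).
(a) safety training — met.
(b) not (food handler cert.) — not satisfied.
So (2) is satisfied (T OR F).
So Overall is not satisfied (F AND T).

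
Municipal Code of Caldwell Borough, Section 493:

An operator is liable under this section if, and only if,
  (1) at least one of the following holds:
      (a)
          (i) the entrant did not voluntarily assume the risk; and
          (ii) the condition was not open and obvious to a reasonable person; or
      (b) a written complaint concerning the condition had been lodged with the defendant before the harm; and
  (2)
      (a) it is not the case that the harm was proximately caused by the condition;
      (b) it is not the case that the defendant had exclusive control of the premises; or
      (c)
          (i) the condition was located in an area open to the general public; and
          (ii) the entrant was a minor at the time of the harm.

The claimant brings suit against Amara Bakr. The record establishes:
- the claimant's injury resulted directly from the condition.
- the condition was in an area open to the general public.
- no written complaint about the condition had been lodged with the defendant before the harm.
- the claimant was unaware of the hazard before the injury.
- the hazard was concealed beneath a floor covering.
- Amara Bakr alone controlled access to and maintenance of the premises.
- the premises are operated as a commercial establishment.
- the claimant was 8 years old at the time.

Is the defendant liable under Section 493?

(i) no assumed risk — holds.
(ii) not open/obvious — holds.
(a) = T AND T = true.
(b) complaint lodged — not met.
(1): T OR F → true.
(a) not (proximate cause) — not met.
(b) not (exclusive control) — not satisfied.
(i) public area — satisfied.
(ii) entrant a minor — met.
(c): T AND T → true.
(2) = F OR F OR T = true.
So Overall is satisfied (T AND T).

Yes — liable.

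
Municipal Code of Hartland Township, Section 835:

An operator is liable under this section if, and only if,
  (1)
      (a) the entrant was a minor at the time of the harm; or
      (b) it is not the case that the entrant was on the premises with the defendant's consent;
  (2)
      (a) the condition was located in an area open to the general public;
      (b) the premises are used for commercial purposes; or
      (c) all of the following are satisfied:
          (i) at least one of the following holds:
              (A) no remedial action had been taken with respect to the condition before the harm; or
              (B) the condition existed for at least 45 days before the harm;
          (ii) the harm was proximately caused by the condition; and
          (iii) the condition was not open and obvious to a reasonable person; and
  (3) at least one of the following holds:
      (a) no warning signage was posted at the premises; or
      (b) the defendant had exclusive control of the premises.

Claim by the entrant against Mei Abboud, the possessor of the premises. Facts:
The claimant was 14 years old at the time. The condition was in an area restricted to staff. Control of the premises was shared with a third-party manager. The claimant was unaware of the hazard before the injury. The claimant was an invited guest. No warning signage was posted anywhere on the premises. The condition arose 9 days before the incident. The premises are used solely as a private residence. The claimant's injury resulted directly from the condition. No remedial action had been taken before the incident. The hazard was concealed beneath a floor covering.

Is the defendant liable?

(a) entrant a minor — met.
(b) not (consent to enter) — fails.
(1) = T OR F = true.
(a) public area — not satisfied.
(b) commercial use — not met.
(A) no remedial action — met.
(B) condition ≥45 days old — fails.
(i): T OR F → true.
(ii) proximate cause — holds.
(iii) not open/obvious — met.
So (c) is satisfied (T AND T AND T).
So (2) is satisfied (F OR F OR T).
(a) no signage posted — holds.
(b) exclusive control — not satisfied.
(3) = T OR F = true.
Overall: T AND T AND T → true.

Yes — liable.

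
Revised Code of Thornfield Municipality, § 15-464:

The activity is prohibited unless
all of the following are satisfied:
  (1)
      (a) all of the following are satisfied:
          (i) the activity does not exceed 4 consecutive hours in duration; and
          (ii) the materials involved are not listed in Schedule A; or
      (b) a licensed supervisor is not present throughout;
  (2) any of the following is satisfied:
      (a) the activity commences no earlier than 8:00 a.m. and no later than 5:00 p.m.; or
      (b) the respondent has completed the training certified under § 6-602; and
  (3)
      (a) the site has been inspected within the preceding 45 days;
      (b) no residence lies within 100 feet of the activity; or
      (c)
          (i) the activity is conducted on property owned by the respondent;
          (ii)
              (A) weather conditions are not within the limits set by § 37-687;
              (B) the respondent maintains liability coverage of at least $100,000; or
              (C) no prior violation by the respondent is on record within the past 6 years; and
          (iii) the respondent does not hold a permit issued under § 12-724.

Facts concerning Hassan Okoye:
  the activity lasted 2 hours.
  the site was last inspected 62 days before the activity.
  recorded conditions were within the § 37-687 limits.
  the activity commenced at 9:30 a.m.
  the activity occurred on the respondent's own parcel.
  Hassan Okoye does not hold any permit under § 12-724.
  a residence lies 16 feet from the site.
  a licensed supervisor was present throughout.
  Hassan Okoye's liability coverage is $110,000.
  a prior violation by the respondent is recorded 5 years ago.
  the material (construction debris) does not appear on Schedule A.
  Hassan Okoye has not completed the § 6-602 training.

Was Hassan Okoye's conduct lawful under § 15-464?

(i) ≤ 4 hrs duration — met.
(ii) not (Schedule A material) — met.
(a): T AND T → true.
(b) not (supervisor present) — fails.
So (1) is satisfied (T OR F).
(a) start within hours — satisfied.
(b) training certified — not met.
So (2) is satisfied (T OR F).
(a) site inspected — not met.
(b) no residence in 100 ft — fails.
(i) own property — met.
(A) not (weather ok) — not satisfied.
(B) coverage ≥ $100,000 — satisfied.
(C) no prior violation — not satisfied.
(ii): F OR T OR F → true.
(iii) not (holds permit) — satisfied.
(c): T AND T AND T → true.
(3) = F OR F OR T = true.
Overall: T AND T AND T → true.

Yes — lawful.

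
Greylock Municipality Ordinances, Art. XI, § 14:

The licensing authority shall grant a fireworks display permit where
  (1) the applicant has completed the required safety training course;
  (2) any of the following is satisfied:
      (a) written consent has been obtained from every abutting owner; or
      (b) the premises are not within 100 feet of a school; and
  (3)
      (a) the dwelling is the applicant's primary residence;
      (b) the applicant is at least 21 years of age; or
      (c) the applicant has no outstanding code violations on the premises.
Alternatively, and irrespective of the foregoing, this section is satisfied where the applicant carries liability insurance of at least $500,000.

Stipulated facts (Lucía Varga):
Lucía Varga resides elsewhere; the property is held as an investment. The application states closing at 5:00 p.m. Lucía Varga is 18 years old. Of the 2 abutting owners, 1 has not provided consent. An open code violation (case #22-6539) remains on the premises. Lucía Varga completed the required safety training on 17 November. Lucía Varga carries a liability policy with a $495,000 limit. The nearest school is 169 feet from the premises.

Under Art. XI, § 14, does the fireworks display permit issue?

(1) safety training — satisfied.
(a) all abutters consent — fails.
(b) ≥100 ft from school — holds.
So (2) is satisfied (F OR T).
(a) primary residence — not met.
(b) age ≥ 21 — fails.
(c) no code violations — not met.
(3) = F OR F OR F = false.
Overall = T AND T AND F = false.
Exception (insurance ≥ $500,000) — not satisfied.
Result: main false OR exception false → false.

No — denied.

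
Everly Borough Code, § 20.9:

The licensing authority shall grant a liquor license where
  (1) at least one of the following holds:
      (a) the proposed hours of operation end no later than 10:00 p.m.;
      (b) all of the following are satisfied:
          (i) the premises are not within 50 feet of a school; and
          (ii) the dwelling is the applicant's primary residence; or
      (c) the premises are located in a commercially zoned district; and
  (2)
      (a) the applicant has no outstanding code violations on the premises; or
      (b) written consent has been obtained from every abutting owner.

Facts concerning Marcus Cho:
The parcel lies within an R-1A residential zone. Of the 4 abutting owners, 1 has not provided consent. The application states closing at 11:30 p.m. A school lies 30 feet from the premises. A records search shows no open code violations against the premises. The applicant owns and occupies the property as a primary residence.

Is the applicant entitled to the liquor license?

(a) closes by 10 p.m. — not met.
(i) ≥50 ft from school — fails.
(ii) primary residence — satisfied.
(b) = F AND T = false.
(c) commercially zoned — not satisfied.
(1) = F OR F OR F = false.
(a) no code violations — satisfied.
(b) all abutters consent — not satisfied.
(2): T OR F → true.
Overall = F AND T = false.

No — denied.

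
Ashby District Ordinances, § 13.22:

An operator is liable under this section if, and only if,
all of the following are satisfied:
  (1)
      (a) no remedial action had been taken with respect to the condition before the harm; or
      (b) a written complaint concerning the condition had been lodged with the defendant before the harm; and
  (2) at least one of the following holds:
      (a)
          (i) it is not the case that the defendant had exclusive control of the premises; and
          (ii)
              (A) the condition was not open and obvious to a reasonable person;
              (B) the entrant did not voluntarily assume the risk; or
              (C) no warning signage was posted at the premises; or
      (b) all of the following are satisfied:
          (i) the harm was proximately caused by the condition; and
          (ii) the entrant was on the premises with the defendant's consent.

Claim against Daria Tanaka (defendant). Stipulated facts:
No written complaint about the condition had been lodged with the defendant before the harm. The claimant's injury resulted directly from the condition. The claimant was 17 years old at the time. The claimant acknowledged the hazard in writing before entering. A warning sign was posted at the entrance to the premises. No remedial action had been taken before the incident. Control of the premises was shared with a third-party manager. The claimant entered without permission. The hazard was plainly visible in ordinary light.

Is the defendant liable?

(a) no remedial action — satisfied.
(b) complaint lodged — not satisfied.
So (1) is satisfied (T OR F).
(i) not (exclusive control) — holds.
(A) not open/obvious — fails.
(B) no assumed risk — not satisfied.
(C) no signage posted — not met.
(ii) = F OR F OR F = false.
(a) = T AND F = false.
(i) proximate cause — satisfied.
(ii) consent to enter — fails.
(b) = T AND F = false.
(2) = F OR F = false.
So Overall is not satisfied (T AND F).

No — not liable.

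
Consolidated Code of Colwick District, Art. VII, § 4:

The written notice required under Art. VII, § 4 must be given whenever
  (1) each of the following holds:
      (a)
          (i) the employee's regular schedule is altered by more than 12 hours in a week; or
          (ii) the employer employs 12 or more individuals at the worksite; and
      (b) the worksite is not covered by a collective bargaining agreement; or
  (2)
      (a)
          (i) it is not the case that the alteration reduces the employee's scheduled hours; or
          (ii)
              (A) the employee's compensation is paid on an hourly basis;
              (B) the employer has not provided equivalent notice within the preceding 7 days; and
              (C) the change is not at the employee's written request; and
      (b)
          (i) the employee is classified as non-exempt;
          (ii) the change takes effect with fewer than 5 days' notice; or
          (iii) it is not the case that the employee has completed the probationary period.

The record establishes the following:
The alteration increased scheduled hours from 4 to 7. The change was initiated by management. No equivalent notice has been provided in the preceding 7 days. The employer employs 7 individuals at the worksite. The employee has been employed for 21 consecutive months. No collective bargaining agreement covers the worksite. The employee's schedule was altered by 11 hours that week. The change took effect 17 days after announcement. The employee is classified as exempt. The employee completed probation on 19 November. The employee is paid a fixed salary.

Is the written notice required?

(i) schedule shift > 12h — fails.
(ii) ≥ 12 at site — not satisfied.
(a) = F OR F = false.
(b) no CBA — met.
(1) = F AND T = false.
(i) not (hours reduced) — satisfied.
(A) hourly-paid — not met.
(B) no recent notice — satisfied.
(C) not employee-requested — satisfied.
(ii): F AND T AND T → false.
So (a) is satisfied (T OR F).
(i) non-exempt — not met.
(ii) < 5 days' notice — fails.
(iii) not (past probation) — not satisfied.
(b): F OR F OR F → false.
(2) = T AND F = false.
Overall: F OR F → false.

No — not required.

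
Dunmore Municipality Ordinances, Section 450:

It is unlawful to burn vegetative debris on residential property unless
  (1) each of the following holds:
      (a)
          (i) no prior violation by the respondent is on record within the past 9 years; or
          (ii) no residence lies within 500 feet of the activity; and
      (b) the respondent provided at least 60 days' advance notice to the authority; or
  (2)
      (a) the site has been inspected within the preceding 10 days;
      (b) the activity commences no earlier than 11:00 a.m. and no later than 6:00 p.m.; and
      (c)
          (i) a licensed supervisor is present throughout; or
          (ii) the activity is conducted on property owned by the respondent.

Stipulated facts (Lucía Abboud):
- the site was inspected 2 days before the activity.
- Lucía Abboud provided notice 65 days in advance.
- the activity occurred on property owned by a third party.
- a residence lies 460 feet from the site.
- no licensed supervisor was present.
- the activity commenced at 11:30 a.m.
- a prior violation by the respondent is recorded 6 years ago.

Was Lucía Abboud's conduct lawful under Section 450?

(i) no prior violation — not satisfied.
(ii) no residence in 500 ft — not met.
So (a) is not satisfied (F OR F).
(b) ≥60 days' notice — holds.
So (1) is not satisfied (F AND T).
(a) site inspected — satisfied.
(b) start within hours — holds.
(i) supervisor present — not met.
(ii) own property — not satisfied.
So (c) is not satisfied (F OR F).
So (2) is not satisfied (T AND T AND F).
So Overall is not satisfied (F OR F).

No — unlawful.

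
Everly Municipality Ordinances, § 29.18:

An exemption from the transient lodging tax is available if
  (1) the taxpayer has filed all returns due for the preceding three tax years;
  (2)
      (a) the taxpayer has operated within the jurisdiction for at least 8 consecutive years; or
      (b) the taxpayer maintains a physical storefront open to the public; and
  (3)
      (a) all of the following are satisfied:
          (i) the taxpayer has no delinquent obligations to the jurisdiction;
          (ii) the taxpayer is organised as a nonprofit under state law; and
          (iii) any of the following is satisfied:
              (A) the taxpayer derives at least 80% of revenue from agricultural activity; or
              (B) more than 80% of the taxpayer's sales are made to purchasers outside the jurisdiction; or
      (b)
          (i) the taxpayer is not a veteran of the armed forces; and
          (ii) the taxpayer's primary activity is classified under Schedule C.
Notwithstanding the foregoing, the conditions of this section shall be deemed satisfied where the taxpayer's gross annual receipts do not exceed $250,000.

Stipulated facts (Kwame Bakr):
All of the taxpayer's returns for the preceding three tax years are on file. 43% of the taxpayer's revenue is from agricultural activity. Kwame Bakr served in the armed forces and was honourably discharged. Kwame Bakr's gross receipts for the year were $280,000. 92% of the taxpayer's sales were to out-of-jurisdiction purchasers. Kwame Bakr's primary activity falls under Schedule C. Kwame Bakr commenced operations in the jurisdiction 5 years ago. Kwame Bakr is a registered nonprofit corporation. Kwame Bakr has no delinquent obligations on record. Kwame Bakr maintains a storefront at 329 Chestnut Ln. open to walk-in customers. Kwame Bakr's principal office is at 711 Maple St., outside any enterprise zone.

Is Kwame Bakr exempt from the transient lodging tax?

Yes — exempt.

(1) returns current — met.
(a) ≥ 8 yrs in jurisdiction — not met.
(b) has storefront — met.
So (2) is satisfied (F OR T).
(i) no delinquency — satisfied.
(ii) nonprofit — satisfied.
(A) ≥80% agricultural — not satisfied.
(B) >80% out-of-jur. sales — holds.
(iii): F OR T → true.
So (a) is satisfied (T AND T AND T).
(i) not (veteran) — not satisfied.
(ii) Schedule C activity — met.
So (b) is not satisfied (F AND T).
(3): T OR F → true.
So Overall is satisfied (T AND T AND T).
Exception (receipts ≤ $250,000) — not satisfied.
Result: main true OR exception false → true.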